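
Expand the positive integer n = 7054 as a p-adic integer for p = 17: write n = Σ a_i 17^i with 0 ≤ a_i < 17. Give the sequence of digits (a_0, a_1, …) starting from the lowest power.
(a_0, a_1, …) = (16, 6, 7, 1)

Repeated division by 17 gives the digits low-to-high: 7054 = 16 + 6·17^1 + 7·17^2 + 1·17^3. Digit sequence: (16, 6, 7, 1).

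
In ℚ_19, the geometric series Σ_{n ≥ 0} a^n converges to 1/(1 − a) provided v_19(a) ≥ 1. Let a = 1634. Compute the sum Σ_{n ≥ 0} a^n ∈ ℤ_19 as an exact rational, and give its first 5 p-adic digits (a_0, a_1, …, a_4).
Σ a^n = 1/(1 − a) = -1/1633;  first 5 digits = (1, 10, 9, 2, 6)

v_19(a) = 1 ≥ 1, so the series converges in ℤ_19 to 1/(1 − a) = 1/(1 − 1634) = -1/1633. Expand this rational in ℤ_19: compute digits iteratively via d_i = x_i mod 19, x_{i+1} = (x_i − d_i)/19. The first 5 digits are (1, 10, 9, 2, 6).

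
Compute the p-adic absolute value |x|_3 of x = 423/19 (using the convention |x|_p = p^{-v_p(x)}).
|423/19|_3 = 1/9

Step 1 — compute v_3(x) by factoring powers of 3 out of the numerator and denominator: v_3(423/19) = 2. Step 2 — apply |x|_p = p^{-v_p(x)} = 3^{-2} = 1/9.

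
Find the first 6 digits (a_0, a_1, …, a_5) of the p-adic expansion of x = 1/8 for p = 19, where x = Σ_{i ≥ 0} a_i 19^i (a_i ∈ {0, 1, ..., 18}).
(a_0, …, a_5) = (12, 16, 11, 16, 11, 16)

v_19(1/8) = 0 (numerator and denominator both coprime to 19), so x ∈ ℤ_19^×. Compute digits iteratively via a_i = x_i mod 19, x_{i+1} = (x_i − a_i)/19, with x_0 = x:
  x_0 = 1/8;  a_0 = 12;  x_1 = (x_0 − 12)/19 = -5/8
  x_1 = -5/8;  a_1 = 16;  x_2 = (x_1 − 16)/19 = -7/8
  x_2 = -7/8;  a_2 = 11;  x_3 = (x_2 − 11)/19 = -5/8
  x_3 = -5/8;  a_3 = 16;  x_4 = (x_3 − 16)/19 = -7/8
  x_4 = -7/8;  a_4 = 11;  x_5 = (x_4 − 11)/19 = -5/8
  x_5 = -5/8;  a_5 = 16;  x_6 = (x_5 − 16)/19 = -7/8
Digits: (12, 16, 11, 16, 11, 16).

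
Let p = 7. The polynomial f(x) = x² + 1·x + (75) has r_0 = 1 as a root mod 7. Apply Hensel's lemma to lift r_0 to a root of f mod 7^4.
r_3 = 988 (mod 2401)

Hensel: r_{i+1} = r_i − f(r_i)·(f′(r_i))^{-1} mod 7^{i+2}, f′(x) = 2x + 1. Iterate:
  r_0 = 1 (mod 7)
  r_1 = 8 (mod 49)
  r_2 = 302 (mod 343)
  r_3 = 988 (mod 2401)
Final: r = 988 satisfies f(r) ≡ 0 mod 7^4.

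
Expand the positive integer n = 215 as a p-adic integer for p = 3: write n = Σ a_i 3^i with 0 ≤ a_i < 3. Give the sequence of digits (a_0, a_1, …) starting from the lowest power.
(a_0, a_1, …) = (2, 2, 2, 1, 2)

Repeated division by 3 gives the digits low-to-high: 215 = 2 + 2·3^1 + 2·3^2 + 1·3^3 + 2·3^4. Digit sequence: (2, 2, 2, 1, 2).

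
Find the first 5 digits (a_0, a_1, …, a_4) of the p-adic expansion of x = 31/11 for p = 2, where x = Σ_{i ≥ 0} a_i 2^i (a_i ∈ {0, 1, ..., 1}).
(a_0, …, a_4) = (1, 0, 1, 1, 1)

v_2(31/11) = 0 (numerator and denominator both coprime to 2), so x ∈ ℤ_2^×. Compute digits iteratively via a_i = x_i mod 2, x_{i+1} = (x_i − a_i)/2, with x_0 = x:
  x_0 = 31/11;  a_0 = 1;  x_1 = (x_0 − 1)/2 = 10/11
  x_1 = 10/11;  a_1 = 0;  x_2 = (x_1 − 0)/2 = 5/11
  x_2 = 5/11;  a_2 = 1;  x_3 = (x_2 − 1)/2 = -3/11
  x_3 = -3/11;  a_3 = 1;  x_4 = (x_3 − 1)/2 = -7/11
  x_4 = -7/11;  a_4 = 1;  x_5 = (x_4 − 1)/2 = -9/11
Digits: (1, 0, 1, 1, 1).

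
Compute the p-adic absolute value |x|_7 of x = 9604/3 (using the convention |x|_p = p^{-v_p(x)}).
|9604/3|_7 = 1/2401

Step 1 — compute v_7(x) by factoring powers of 7 out of the numerator and denominator: v_7(9604/3) = 4. Step 2 — apply |x|_p = p^{-v_p(x)} = 7^{-4} = 1/2401.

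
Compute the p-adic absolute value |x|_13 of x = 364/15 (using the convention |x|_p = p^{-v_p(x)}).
|364/15|_13 = 1/13

Step 1 — compute v_13(x) by factoring powers of 13 out of the numerator and denominator: v_13(364/15) = 1. Step 2 — apply |x|_p = p^{-v_p(x)} = 13^{-1} = 1/13.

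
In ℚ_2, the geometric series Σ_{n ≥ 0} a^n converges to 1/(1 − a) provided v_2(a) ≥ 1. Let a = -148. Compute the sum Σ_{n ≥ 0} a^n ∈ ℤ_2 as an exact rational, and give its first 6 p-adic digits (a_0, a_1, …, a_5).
Σ a^n = 1/(1 − a) = 1/149;  first 6 digits = (1, 0, 1, 1, 1, 1)

v_2(a) = 2 ≥ 1, so the series converges in ℤ_2 to 1/(1 − a) = 1/(1 − (-148)) = 1/149. Expand this rational in ℤ_2: compute digits iteratively via d_i = x_i mod 2, x_{i+1} = (x_i − d_i)/2. The first 6 digits are (1, 0, 1, 1, 1, 1).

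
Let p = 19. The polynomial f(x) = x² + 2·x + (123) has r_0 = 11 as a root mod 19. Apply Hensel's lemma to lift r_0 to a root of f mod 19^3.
r_2 = 2557 (mod 6859)

Hensel: r_{i+1} = r_i − f(r_i)·(f′(r_i))^{-1} mod 19^{i+2}, f′(x) = 2x + 2. Iterate:
  r_0 = 11 (mod 19)
  r_1 = 30 (mod 361)
  r_2 = 2557 (mod 6859)
Final: r = 2557 satisfies f(r) ≡ 0 mod 19^3.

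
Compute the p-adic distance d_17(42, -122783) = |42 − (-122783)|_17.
d_17(42, -122783) = 1/4913

Step 1 — x − y = 42 − (-122783) = 122825. Step 2 — v_17(122825) = 3 (factor: 122825 = (17^3 · 25); the sign does not affect v_p). Step 3 — |x − y|_17 = 17^{-3} = 1/4913.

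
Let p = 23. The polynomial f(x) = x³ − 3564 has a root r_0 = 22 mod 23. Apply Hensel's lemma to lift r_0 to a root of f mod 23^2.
r_1 = 482 (mod 529)

Hensel: r_{i+1} = r_i − f(r_i)/f′(r_i) mod 23^{i+2}, where f′(x) = 3x². Iterate:
  r_0 = 22 (mod 23)
  r_1 = 482 (mod 529)
Final: r = 482 with f(r) ≡ 0 mod 23^2.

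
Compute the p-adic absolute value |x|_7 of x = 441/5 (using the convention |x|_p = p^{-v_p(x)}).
|441/5|_7 = 1/49

Step 1 — compute v_7(x) by factoring powers of 7 out of the numerator and denominator: v_7(441/5) = 2. Step 2 — apply |x|_p = p^{-v_p(x)} = 7^{-2} = 1/49.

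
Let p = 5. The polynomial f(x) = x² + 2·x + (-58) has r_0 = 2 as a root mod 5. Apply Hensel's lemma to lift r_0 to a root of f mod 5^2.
r_1 = 2 (mod 25)

Hensel: r_{i+1} = r_i − f(r_i)·(f′(r_i))^{-1} mod 5^{i+2}, f′(x) = 2x + 2. Iterate:
  r_0 = 2 (mod 5)
  r_1 = 2 (mod 25)
Final: r = 2 satisfies f(r) ≡ 0 mod 5^2.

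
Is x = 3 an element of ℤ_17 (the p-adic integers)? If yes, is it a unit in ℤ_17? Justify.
x ∈ ℤ_17^× (unit); v_17(x) = 0

ℤ_17 = {x ∈ ℚ_17 : v_17(x) ≥ 0} and ℤ_17^× = {x ∈ ℤ_17 : v_17(x) = 0}. Here v_17(3) = v_17(num) − v_17(den) = 0; compare against these criteria.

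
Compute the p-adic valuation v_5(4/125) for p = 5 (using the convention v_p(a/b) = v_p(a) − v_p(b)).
v_5(4/125) = -3

Factor powers of 5 from the numerator and denominator of the reduced fraction: 4 = 5^0 · 4 and 125 = 5^3 · 1. Apply v_p(a/b) = v_p(a) − v_p(b): v_5(4/125) = 0 − 3 = -3.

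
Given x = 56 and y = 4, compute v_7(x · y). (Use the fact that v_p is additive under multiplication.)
v_7(224) = 1

v_p(x) = 1 (factor: 56 = 7^1 · 8); v_p(y) = 0 (factor: 4 = 7^0 · 4). Additivity: v_p(xy) = v_p(x) + v_p(y) = 1 + 0 = 1. (Direct check: xy = 224 = 7^1 · (32).)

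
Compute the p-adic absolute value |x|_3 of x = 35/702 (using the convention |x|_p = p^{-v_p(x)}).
|35/702|_3 = 27

Step 1 — compute v_3(x) by factoring powers of 3 out of the numerator and denominator: v_3(35/702) = -3. Step 2 — apply |x|_p = p^{-v_p(x)} = 3^{3} = 27.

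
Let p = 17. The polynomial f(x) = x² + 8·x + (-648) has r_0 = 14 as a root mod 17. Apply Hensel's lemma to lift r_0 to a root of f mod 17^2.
r_1 = 184 (mod 289)

Hensel: r_{i+1} = r_i − f(r_i)·(f′(r_i))^{-1} mod 17^{i+2}, f′(x) = 2x + 8. Iterate:
  r_0 = 14 (mod 17)
  r_1 = 184 (mod 289)
Final: r = 184 satisfies f(r) ≡ 0 mod 17^2.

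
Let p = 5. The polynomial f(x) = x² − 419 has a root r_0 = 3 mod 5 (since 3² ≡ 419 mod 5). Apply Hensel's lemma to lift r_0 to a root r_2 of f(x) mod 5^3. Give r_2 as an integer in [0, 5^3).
r_2 = 13 (mod 125)

Hensel's recurrence: r_{i+1} = r_i − f(r_i)·(f′(r_i))^{-1} mod 5^{i+2}, with f′(x) = 2x. Iterate:
  r_0 = 3 (mod 5)
  r_1 = 13 (mod 25)
  r_2 = 13 (mod 125)
Final: r_2 = 13, and one checks f(r_2) ≡ 0 mod 5^3.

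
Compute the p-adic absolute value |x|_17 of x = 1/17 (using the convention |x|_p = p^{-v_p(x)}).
|1/17|_17 = 17

Step 1 — compute v_17(x) by factoring powers of 17 out of the numerator and denominator: v_17(1/17) = -1. Step 2 — apply |x|_p = p^{-v_p(x)} = 17^{1} = 17.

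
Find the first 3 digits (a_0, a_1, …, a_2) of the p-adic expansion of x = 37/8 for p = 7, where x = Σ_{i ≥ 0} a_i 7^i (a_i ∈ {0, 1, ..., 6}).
(a_0, …, a_2) = (2, 3, 4)

v_7(37/8) = 0 (numerator and denominator both coprime to 7), so x ∈ ℤ_7^×. Compute digits iteratively via a_i = x_i mod 7, x_{i+1} = (x_i − a_i)/7, with x_0 = x:
  x_0 = 37/8;  a_0 = 2;  x_1 = (x_0 − 2)/7 = 3/8
  x_1 = 3/8;  a_1 = 3;  x_2 = (x_1 − 3)/7 = -3/8
  x_2 = -3/8;  a_2 = 4;  x_3 = (x_2 − 4)/7 = -5/8
Digits: (2, 3, 4).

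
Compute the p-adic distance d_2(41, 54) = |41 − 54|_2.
d_2(41, 54) = 1

Step 1 — x − y = 41 − 54 = -13. Step 2 — v_2(-13) = 0 (factor: -13 = −(2^0 · 13); the sign does not affect v_p). Step 3 — |x − y|_2 = 2^{0} = 1.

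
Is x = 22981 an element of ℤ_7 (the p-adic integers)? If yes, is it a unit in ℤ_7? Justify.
x ∈ ℤ_7 but not a unit; v_7(x) = 3 > 0

ℤ_7 = {x ∈ ℚ_7 : v_7(x) ≥ 0} and ℤ_7^× = {x ∈ ℤ_7 : v_7(x) = 0}. Here v_7(22981) = v_7(num) − v_7(den) = 3; compare against these criteria.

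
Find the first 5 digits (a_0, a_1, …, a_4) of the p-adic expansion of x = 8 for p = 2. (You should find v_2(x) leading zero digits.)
(a_0, …, a_4) = (0, 0, 0, 1, 0)

v_2(8) = 3, so a_0 = ... = a_2 = 0. Factor out: x = 2^3 · u with u = 1 a unit in ℤ_2. Expand u iteratively via a_{v+i} = u_i mod 2, u_{i+1} = (u_i − a_{v+i})/2:
  u_0 = 1;  a_3 = 1;  u_1 = (u_0 − 1)/2 = 0
  u_1 = 0;  a_4 = 0;  u_2 = (u_1 − 0)/2 = 0
Digits: (0, 0, 0, 1, 0).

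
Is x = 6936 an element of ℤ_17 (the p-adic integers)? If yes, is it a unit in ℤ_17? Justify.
x ∈ ℤ_17 but not a unit; v_17(x) = 2 > 0

ℤ_17 = {x ∈ ℚ_17 : v_17(x) ≥ 0} and ℤ_17^× = {x ∈ ℤ_17 : v_17(x) = 0}. Here v_17(6936) = v_17(num) − v_17(den) = 2; compare against these criteria.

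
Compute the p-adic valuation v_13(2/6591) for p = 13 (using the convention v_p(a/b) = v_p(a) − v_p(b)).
v_13(2/6591) = -3

Factor powers of 13 from the numerator and denominator of the reduced fraction: 2 = 13^0 · 2 and 6591 = 13^3 · 3. Apply v_p(a/b) = v_p(a) − v_p(b): v_13(2/6591) = 0 − 3 = -3.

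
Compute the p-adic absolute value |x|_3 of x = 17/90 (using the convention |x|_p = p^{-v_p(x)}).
|17/90|_3 = 9

Step 1 — compute v_3(x) by factoring powers of 3 out of the numerator and denominator: v_3(17/90) = -2. Step 2 — apply |x|_p = p^{-v_p(x)} = 3^{2} = 9.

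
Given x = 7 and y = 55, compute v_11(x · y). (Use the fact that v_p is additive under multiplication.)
v_11(385) = 1

v_p(x) = 0 (factor: 7 = 11^0 · 7); v_p(y) = 1 (factor: 55 = 11^1 · 5). Additivity: v_p(xy) = v_p(x) + v_p(y) = 0 + 1 = 1. (Direct check: xy = 385 = 11^1 · (35).)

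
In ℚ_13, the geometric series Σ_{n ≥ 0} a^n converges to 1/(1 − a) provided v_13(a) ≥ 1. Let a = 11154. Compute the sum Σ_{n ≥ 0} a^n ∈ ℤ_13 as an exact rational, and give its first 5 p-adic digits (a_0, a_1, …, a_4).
Σ a^n = 1/(1 − a) = -1/11153;  first 5 digits = (1, 0, 1, 5, 1)

v_13(a) = 2 ≥ 1, so the series converges in ℤ_13 to 1/(1 − a) = 1/(1 − 11154) = -1/11153. Expand this rational in ℤ_13: compute digits iteratively via d_i = x_i mod 13, x_{i+1} = (x_i − d_i)/13. The first 5 digits are (1, 0, 1, 5, 1).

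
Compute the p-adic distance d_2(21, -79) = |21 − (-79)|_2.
d_2(21, -79) = 1/4

Step 1 — x − y = 21 − (-79) = 100. Step 2 — v_2(100) = 2 (factor: 100 = (2^2 · 25); the sign does not affect v_p). Step 3 — |x − y|_2 = 2^{-2} = 1/4.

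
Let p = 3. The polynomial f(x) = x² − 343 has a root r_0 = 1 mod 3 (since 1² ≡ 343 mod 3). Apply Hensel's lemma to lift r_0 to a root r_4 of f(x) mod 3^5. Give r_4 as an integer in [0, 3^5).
r_4 = 10 (mod 243)

Hensel's recurrence: r_{i+1} = r_i − f(r_i)·(f′(r_i))^{-1} mod 3^{i+2}, with f′(x) = 2x. Iterate:
  r_0 = 1 (mod 3)
  r_1 = 1 (mod 9)
  r_2 = 10 (mod 27)
  r_3 = 10 (mod 81)
  r_4 = 10 (mod 243)
Final: r_4 = 10, and one checks f(r_4) ≡ 0 mod 3^5.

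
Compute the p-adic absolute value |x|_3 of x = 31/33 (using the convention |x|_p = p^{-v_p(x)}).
|31/33|_3 = 3

Step 1 — compute v_3(x) by factoring powers of 3 out of the numerator and denominator: v_3(31/33) = -1. Step 2 — apply |x|_p = p^{-v_p(x)} = 3^{1} = 3.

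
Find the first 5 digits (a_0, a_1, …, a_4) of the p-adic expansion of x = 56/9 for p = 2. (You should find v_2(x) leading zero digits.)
(a_0, …, a_4) = (0, 0, 0, 1, 1)

v_2(56/9) = 3, so a_0 = ... = a_2 = 0. Factor out: x = 2^3 · u with u = 7/9 a unit in ℤ_2. Expand u iteratively via a_{v+i} = u_i mod 2, u_{i+1} = (u_i − a_{v+i})/2:
  u_0 = 7/9;  a_3 = 1;  u_1 = (u_0 − 1)/2 = -1/9
  u_1 = -1/9;  a_4 = 1;  u_2 = (u_1 − 1)/2 = -5/9
Digits: (0, 0, 0, 1, 1).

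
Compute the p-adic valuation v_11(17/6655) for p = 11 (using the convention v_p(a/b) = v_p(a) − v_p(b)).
v_11(17/6655) = -3

Factor powers of 11 from the numerator and denominator of the reduced fraction: 17 = 11^0 · 17 and 6655 = 11^3 · 5. Apply v_p(a/b) = v_p(a) − v_p(b): v_11(17/6655) = 0 − 3 = -3.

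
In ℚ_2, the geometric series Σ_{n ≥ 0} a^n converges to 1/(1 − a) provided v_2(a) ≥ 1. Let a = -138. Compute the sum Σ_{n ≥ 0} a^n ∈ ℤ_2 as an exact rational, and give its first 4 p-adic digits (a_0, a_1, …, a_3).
Σ a^n = 1/(1 − a) = 1/139;  first 4 digits = (1, 1, 0, 0)

v_2(a) = 1 ≥ 1, so the series converges in ℤ_2 to 1/(1 − a) = 1/(1 − (-138)) = 1/139. Expand this rational in ℤ_2: compute digits iteratively via d_i = x_i mod 2, x_{i+1} = (x_i − d_i)/2. The first 4 digits are (1, 1, 0, 0).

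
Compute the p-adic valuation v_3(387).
v_3(387) = 2

v_3(n) is the largest exponent k such that 3^k divides n. Factor out: 387 = 3^2 · 43. (Sign doesn't affect v_p.) So v_3(387) = 2.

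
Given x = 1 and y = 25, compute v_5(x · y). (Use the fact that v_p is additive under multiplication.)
v_5(25) = 2

v_p(x) = 0 (factor: 1 = 5^0 · 1); v_p(y) = 2 (factor: 25 = 5^2 · 1). Additivity: v_p(xy) = v_p(x) + v_p(y) = 0 + 2 = 2. (Direct check: xy = 25 = 5^2 · (1).)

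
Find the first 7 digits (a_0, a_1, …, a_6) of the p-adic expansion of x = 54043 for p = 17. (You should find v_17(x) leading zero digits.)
(a_0, …, a_6) = (0, 0, 0, 11, 0, 0, 0)

v_17(54043) = 3, so a_0 = ... = a_2 = 0. Factor out: x = 17^3 · u with u = 11 a unit in ℤ_17. Expand u iteratively via a_{v+i} = u_i mod 17, u_{i+1} = (u_i − a_{v+i})/17:
  u_0 = 11;  a_3 = 11;  u_1 = (u_0 − 11)/17 = 0
  u_1 = 0;  a_4 = 0;  u_2 = (u_1 − 0)/17 = 0
  u_2 = 0;  a_5 = 0;  u_3 = (u_2 − 0)/17 = 0
  u_3 = 0;  a_6 = 0;  u_4 = (u_3 − 0)/17 = 0
Digits: (0, 0, 0, 11, 0, 0, 0).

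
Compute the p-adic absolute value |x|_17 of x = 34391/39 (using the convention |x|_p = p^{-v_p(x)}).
|34391/39|_17 = 1/4913

Step 1 — compute v_17(x) by factoring powers of 17 out of the numerator and denominator: v_17(34391/39) = 3. Step 2 — apply |x|_p = p^{-v_p(x)} = 17^{-3} = 1/4913.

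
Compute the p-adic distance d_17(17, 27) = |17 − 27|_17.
d_17(17, 27) = 1

Step 1 — x − y = 17 − 27 = -10. Step 2 — v_17(-10) = 0 (factor: -10 = −(17^0 · 10); the sign does not affect v_p). Step 3 — |x − y|_17 = 17^{0} = 1.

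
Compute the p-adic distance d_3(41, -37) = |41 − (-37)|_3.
d_3(41, -37) = 1/3

Step 1 — x − y = 41 − (-37) = 78. Step 2 — v_3(78) = 1 (factor: 78 = (3^1 · 26); the sign does not affect v_p). Step 3 — |x − y|_3 = 3^{-1} = 1/3.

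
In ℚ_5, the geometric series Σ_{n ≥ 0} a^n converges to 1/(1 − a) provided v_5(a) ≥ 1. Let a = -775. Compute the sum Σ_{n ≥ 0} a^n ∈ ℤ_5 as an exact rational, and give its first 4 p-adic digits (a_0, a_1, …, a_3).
Σ a^n = 1/(1 − a) = 1/776;  first 4 digits = (1, 0, 4, 3)

v_5(a) = 2 ≥ 1, so the series converges in ℤ_5 to 1/(1 − a) = 1/(1 − (-775)) = 1/776. Expand this rational in ℤ_5: compute digits iteratively via d_i = x_i mod 5, x_{i+1} = (x_i − d_i)/5. The first 4 digits are (1, 0, 4, 3).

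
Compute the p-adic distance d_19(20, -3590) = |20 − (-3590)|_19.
d_19(20, -3590) = 1/361

Step 1 — x − y = 20 − (-3590) = 3610. Step 2 — v_19(3610) = 2 (factor: 3610 = (19^2 · 10); the sign does not affect v_p). Step 3 — |x − y|_19 = 19^{-2} = 1/361.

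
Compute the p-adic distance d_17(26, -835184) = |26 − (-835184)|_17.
d_17(26, -835184) = 1/83521

Step 1 — x − y = 26 − (-835184) = 835210. Step 2 — v_17(835210) = 4 (factor: 835210 = (17^4 · 10); the sign does not affect v_p). Step 3 — |x − y|_17 = 17^{-4} = 1/83521.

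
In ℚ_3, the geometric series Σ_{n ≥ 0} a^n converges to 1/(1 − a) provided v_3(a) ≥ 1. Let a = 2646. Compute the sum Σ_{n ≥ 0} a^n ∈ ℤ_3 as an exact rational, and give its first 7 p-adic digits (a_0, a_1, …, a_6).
Σ a^n = 1/(1 − a) = -1/2645;  first 7 digits = (1, 0, 0, 2, 2, 1, 1)

v_3(a) = 3 ≥ 1, so the series converges in ℤ_3 to 1/(1 − a) = 1/(1 − 2646) = -1/2645. Expand this rational in ℤ_3: compute digits iteratively via d_i = x_i mod 3, x_{i+1} = (x_i − d_i)/3. The first 7 digits are (1, 0, 0, 2, 2, 1, 1).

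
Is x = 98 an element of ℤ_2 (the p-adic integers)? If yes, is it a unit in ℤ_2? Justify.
x ∈ ℤ_2 but not a unit; v_2(x) = 1 > 0

ℤ_2 = {x ∈ ℚ_2 : v_2(x) ≥ 0} and ℤ_2^× = {x ∈ ℤ_2 : v_2(x) = 0}. Here v_2(98) = v_2(num) − v_2(den) = 1; compare against these criteria.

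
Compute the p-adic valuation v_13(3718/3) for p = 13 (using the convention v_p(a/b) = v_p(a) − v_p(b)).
v_13(3718/3) = 2

Factor powers of 13 from the numerator and denominator of the reduced fraction: 3718 = 13^2 · 22 and 3 = 13^0 · 3. Apply v_p(a/b) = v_p(a) − v_p(b): v_13(3718/3) = 2 − 0 = 2.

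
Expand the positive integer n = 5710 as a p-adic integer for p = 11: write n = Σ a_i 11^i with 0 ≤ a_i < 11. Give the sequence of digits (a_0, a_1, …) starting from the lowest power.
(a_0, a_1, …) = (1, 2, 3, 4)

Repeated division by 11 gives the digits low-to-high: 5710 = 1 + 2·11^1 + 3·11^2 + 4·11^3. Digit sequence: (1, 2, 3, 4).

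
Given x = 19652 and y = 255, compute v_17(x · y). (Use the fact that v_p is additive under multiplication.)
v_17(5011260) = 4

v_p(x) = 3 (factor: 19652 = 17^3 · 4); v_p(y) = 1 (factor: 255 = 17^1 · 15). Additivity: v_p(xy) = v_p(x) + v_p(y) = 3 + 1 = 4. (Direct check: xy = 5011260 = 17^4 · (60).)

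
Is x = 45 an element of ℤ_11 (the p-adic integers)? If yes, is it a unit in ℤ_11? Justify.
x ∈ ℤ_11^× (unit); v_11(x) = 0

ℤ_11 = {x ∈ ℚ_11 : v_11(x) ≥ 0} and ℤ_11^× = {x ∈ ℤ_11 : v_11(x) = 0}. Here v_11(45) = v_11(num) − v_11(den) = 0; compare against these criteria.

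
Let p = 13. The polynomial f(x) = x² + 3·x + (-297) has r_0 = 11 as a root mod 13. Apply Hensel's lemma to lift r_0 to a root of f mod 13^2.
r_1 = 37 (mod 169)

Hensel: r_{i+1} = r_i − f(r_i)·(f′(r_i))^{-1} mod 13^{i+2}, f′(x) = 2x + 3. Iterate:
  r_0 = 11 (mod 13)
  r_1 = 37 (mod 169)
Final: r = 37 satisfies f(r) ≡ 0 mod 13^2.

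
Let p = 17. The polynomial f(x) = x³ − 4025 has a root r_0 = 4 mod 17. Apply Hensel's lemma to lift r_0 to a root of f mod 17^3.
r_2 = 4560 (mod 4913)

Hensel: r_{i+1} = r_i − f(r_i)/f′(r_i) mod 17^{i+2}, where f′(x) = 3x². Iterate:
  r_0 = 4 (mod 17)
  r_1 = 225 (mod 289)
  r_2 = 4560 (mod 4913)
Final: r = 4560 with f(r) ≡ 0 mod 17^3.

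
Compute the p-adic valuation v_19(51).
v_19(51) = 0

v_19(n) is the largest exponent k such that 19^k divides n. Factor out: 51 = 19^0 · 51. (Sign doesn't affect v_p.) So v_19(51) = 0.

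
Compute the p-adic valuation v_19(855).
v_19(855) = 1

v_19(n) is the largest exponent k such that 19^k divides n. Factor out: 855 = 19^1 · 45. (Sign doesn't affect v_p.) So v_19(855) = 1.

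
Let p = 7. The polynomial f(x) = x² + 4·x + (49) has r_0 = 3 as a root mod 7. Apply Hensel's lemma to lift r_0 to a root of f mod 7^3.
r_2 = 94 (mod 343)

Hensel: r_{i+1} = r_i − f(r_i)·(f′(r_i))^{-1} mod 7^{i+2}, f′(x) = 2x + 4. Iterate:
  r_0 = 3 (mod 7)
  r_1 = 45 (mod 49)
  r_2 = 94 (mod 343)
Final: r = 94 satisfies f(r) ≡ 0 mod 7^3.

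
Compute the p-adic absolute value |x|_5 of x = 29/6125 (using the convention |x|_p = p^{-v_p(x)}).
|29/6125|_5 = 125

Step 1 — compute v_5(x) by factoring powers of 5 out of the numerator and denominator: v_5(29/6125) = -3. Step 2 — apply |x|_p = p^{-v_p(x)} = 5^{3} = 125.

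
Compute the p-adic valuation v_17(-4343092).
v_17(-4343092) = 4

v_17(n) is the largest exponent k such that 17^k divides n. Factor out: -4343092 = -17^4 · 52. (Sign doesn't affect v_p.) So v_17(-4343092) = 4.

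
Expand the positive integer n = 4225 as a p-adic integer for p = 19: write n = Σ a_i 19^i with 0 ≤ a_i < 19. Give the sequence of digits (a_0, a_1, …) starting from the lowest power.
(a_0, a_1, …) = (7, 13, 11)

Repeated division by 19 gives the digits low-to-high: 4225 = 7 + 13·19^1 + 11·19^2. Digit sequence: (7, 13, 11).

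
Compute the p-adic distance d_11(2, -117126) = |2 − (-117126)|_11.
d_11(2, -117126) = 1/14641

Step 1 — x − y = 2 − (-117126) = 117128. Step 2 — v_11(117128) = 4 (factor: 117128 = (11^4 · 8); the sign does not affect v_p). Step 3 — |x − y|_11 = 11^{-4} = 1/14641.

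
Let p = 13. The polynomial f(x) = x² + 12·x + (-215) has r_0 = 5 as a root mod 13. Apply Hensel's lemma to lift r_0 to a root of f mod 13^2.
r_1 = 57 (mod 169)

Hensel: r_{i+1} = r_i − f(r_i)·(f′(r_i))^{-1} mod 13^{i+2}, f′(x) = 2x + 12. Iterate:
  r_0 = 5 (mod 13)
  r_1 = 57 (mod 169)
Final: r = 57 satisfies f(r) ≡ 0 mod 13^2.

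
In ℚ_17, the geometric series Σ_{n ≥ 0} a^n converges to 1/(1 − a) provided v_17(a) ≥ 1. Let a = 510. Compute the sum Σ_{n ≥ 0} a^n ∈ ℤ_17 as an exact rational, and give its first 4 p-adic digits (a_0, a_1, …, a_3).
Σ a^n = 1/(1 − a) = -1/509;  first 4 digits = (1, 13, 0, 6)

v_17(a) = 1 ≥ 1, so the series converges in ℤ_17 to 1/(1 − a) = 1/(1 − 510) = -1/509. Expand this rational in ℤ_17: compute digits iteratively via d_i = x_i mod 17, x_{i+1} = (x_i − d_i)/17. The first 4 digits are (1, 13, 0, 6).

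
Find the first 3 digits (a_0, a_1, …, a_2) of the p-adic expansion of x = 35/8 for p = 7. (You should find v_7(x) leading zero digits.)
(a_0, …, a_2) = (0, 5, 2)

v_7(35/8) = 1, so a_0 = ... = a_0 = 0. Factor out: x = 7^1 · u with u = 5/8 a unit in ℤ_7. Expand u iteratively via a_{v+i} = u_i mod 7, u_{i+1} = (u_i − a_{v+i})/7:
  u_0 = 5/8;  a_1 = 5;  u_1 = (u_0 − 5)/7 = -5/8
  u_1 = -5/8;  a_2 = 2;  u_2 = (u_1 − 2)/7 = -3/8
Digits: (0, 5, 2).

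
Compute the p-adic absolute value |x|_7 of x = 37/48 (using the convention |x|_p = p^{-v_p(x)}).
|37/48|_7 = 1

Step 1 — compute v_7(x) by factoring powers of 7 out of the numerator and denominator: v_7(37/48) = 0. Step 2 — apply |x|_p = p^{-v_p(x)} = 7^{0} = 1.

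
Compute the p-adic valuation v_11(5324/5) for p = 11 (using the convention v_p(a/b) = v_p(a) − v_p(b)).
v_11(5324/5) = 3

Factor powers of 11 from the numerator and denominator of the reduced fraction: 5324 = 11^3 · 4 and 5 = 11^0 · 5. Apply v_p(a/b) = v_p(a) − v_p(b): v_11(5324/5) = 3 − 0 = 3.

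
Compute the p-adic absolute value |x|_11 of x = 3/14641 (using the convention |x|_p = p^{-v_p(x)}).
|3/14641|_11 = 14641

Step 1 — compute v_11(x) by factoring powers of 11 out of the numerator and denominator: v_11(3/14641) = -4. Step 2 — apply |x|_p = p^{-v_p(x)} = 11^{4} = 14641.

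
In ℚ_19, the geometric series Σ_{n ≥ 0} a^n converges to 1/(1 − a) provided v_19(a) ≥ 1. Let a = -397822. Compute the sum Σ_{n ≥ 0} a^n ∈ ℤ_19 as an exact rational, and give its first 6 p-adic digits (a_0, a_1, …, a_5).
Σ a^n = 1/(1 − a) = 1/397823;  first 6 digits = (1, 0, 0, 18, 15, 18)

v_19(a) = 3 ≥ 1, so the series converges in ℤ_19 to 1/(1 − a) = 1/(1 − (-397822)) = 1/397823. Expand this rational in ℤ_19: compute digits iteratively via d_i = x_i mod 19, x_{i+1} = (x_i − d_i)/19. The first 6 digits are (1, 0, 0, 18, 15, 18).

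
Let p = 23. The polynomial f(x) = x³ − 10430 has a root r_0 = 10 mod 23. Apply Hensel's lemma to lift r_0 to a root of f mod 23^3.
r_2 = 2034 (mod 12167)

Hensel: r_{i+1} = r_i − f(r_i)/f′(r_i) mod 23^{i+2}, where f′(x) = 3x². Iterate:
  r_0 = 10 (mod 23)
  r_1 = 447 (mod 529)
  r_2 = 2034 (mod 12167)
Final: r = 2034 with f(r) ≡ 0 mod 23^3.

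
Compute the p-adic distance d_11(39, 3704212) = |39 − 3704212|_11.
d_11(39, 3704212) = 1/161051

Step 1 — x − y = 39 − 3704212 = -3704173. Step 2 — v_11(-3704173) = 5 (factor: -3704173 = −(11^5 · 23); the sign does not affect v_p). Step 3 — |x − y|_11 = 11^{-5} = 1/161051.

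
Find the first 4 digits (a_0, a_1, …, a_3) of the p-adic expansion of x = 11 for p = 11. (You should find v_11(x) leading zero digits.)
(a_0, …, a_3) = (0, 1, 0, 0)

v_11(11) = 1, so a_0 = ... = a_0 = 0. Factor out: x = 11^1 · u with u = 1 a unit in ℤ_11. Expand u iteratively via a_{v+i} = u_i mod 11, u_{i+1} = (u_i − a_{v+i})/11:
  u_0 = 1;  a_1 = 1;  u_1 = (u_0 − 1)/11 = 0
  u_1 = 0;  a_2 = 0;  u_2 = (u_1 − 0)/11 = 0
  u_2 = 0;  a_3 = 0;  u_3 = (u_2 − 0)/11 = 0
Digits: (0, 1, 0, 0).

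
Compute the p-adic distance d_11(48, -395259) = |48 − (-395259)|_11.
d_11(48, -395259) = 1/14641

Step 1 — x − y = 48 − (-395259) = 395307. Step 2 — v_11(395307) = 4 (factor: 395307 = (11^4 · 27); the sign does not affect v_p). Step 3 — |x − y|_11 = 11^{-4} = 1/14641.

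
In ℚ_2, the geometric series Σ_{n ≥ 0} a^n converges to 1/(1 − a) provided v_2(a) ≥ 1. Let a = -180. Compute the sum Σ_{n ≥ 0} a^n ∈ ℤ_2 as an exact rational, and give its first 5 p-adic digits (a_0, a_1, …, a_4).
Σ a^n = 1/(1 − a) = 1/181;  first 5 digits = (1, 0, 1, 1, 1)

v_2(a) = 2 ≥ 1, so the series converges in ℤ_2 to 1/(1 − a) = 1/(1 − (-180)) = 1/181. Expand this rational in ℤ_2: compute digits iteratively via d_i = x_i mod 2, x_{i+1} = (x_i − d_i)/2. The first 5 digits are (1, 0, 1, 1, 1).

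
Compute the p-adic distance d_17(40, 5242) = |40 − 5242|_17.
d_17(40, 5242) = 1/289

Step 1 — x − y = 40 − 5242 = -5202. Step 2 — v_17(-5202) = 2 (factor: -5202 = −(17^2 · 18); the sign does not affect v_p). Step 3 — |x − y|_17 = 17^{-2} = 1/289.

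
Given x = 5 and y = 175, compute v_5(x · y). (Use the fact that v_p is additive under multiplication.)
v_5(875) = 3

v_p(x) = 1 (factor: 5 = 5^1 · 1); v_p(y) = 2 (factor: 175 = 5^2 · 7). Additivity: v_p(xy) = v_p(x) + v_p(y) = 1 + 2 = 3. (Direct check: xy = 875 = 5^3 · (7).)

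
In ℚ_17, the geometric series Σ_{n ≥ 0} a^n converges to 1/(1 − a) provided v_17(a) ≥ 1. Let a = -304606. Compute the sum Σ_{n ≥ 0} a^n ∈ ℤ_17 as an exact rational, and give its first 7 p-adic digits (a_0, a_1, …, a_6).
Σ a^n = 1/(1 − a) = 1/304607;  first 7 digits = (1, 0, 0, 6, 13, 16, 1)

v_17(a) = 3 ≥ 1, so the series converges in ℤ_17 to 1/(1 − a) = 1/(1 − (-304606)) = 1/304607. Expand this rational in ℤ_17: compute digits iteratively via d_i = x_i mod 17, x_{i+1} = (x_i − d_i)/17. The first 7 digits are (1, 0, 0, 6, 13, 16, 1).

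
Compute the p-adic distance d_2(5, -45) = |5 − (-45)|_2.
d_2(5, -45) = 1/2

Step 1 — x − y = 5 − (-45) = 50. Step 2 — v_2(50) = 1 (factor: 50 = (2^1 · 25); the sign does not affect v_p). Step 3 — |x − y|_2 = 2^{-1} = 1/2.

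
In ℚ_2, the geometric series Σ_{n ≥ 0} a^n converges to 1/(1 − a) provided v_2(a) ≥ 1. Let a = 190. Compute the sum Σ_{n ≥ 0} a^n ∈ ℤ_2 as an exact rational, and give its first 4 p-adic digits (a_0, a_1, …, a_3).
Σ a^n = 1/(1 − a) = -1/189;  first 4 digits = (1, 1, 0, 1)

v_2(a) = 1 ≥ 1, so the series converges in ℤ_2 to 1/(1 − a) = 1/(1 − 190) = -1/189. Expand this rational in ℤ_2: compute digits iteratively via d_i = x_i mod 2, x_{i+1} = (x_i − d_i)/2. The first 4 digits are (1, 1, 0, 1).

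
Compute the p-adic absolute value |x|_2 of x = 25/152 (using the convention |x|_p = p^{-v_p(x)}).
|25/152|_2 = 8

Step 1 — compute v_2(x) by factoring powers of 2 out of the numerator and denominator: v_2(25/152) = -3. Step 2 — apply |x|_p = p^{-v_p(x)} = 2^{3} = 8.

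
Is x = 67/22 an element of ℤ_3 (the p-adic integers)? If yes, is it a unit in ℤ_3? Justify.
x ∈ ℤ_3^× (unit); v_3(x) = 0

ℤ_3 = {x ∈ ℚ_3 : v_3(x) ≥ 0} and ℤ_3^× = {x ∈ ℤ_3 : v_3(x) = 0}. Here v_3(67/22) = v_3(num) − v_3(den) = 0; compare against these criteria.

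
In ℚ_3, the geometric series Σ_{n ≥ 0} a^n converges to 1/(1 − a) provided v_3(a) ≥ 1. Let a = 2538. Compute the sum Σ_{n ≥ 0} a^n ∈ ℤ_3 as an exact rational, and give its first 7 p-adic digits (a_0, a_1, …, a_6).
Σ a^n = 1/(1 − a) = -1/2537;  first 7 digits = (1, 0, 0, 1, 1, 1, 1)

v_3(a) = 3 ≥ 1, so the series converges in ℤ_3 to 1/(1 − a) = 1/(1 − 2538) = -1/2537. Expand this rational in ℤ_3: compute digits iteratively via d_i = x_i mod 3, x_{i+1} = (x_i − d_i)/3. The first 7 digits are (1, 0, 0, 1, 1, 1, 1).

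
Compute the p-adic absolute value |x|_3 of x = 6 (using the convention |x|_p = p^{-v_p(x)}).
|6|_3 = 1/3

Step 1 — compute v_3(x) by factoring powers of 3 out of the numerator and denominator: v_3(6) = 1. Step 2 — apply |x|_p = p^{-v_p(x)} = 3^{-1} = 1/3.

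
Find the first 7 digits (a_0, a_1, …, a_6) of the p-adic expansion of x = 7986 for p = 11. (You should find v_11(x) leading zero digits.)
(a_0, …, a_6) = (0, 0, 0, 6, 0, 0, 0)

v_11(7986) = 3, so a_0 = ... = a_2 = 0. Factor out: x = 11^3 · u with u = 6 a unit in ℤ_11. Expand u iteratively via a_{v+i} = u_i mod 11, u_{i+1} = (u_i − a_{v+i})/11:
  u_0 = 6;  a_3 = 6;  u_1 = (u_0 − 6)/11 = 0
  u_1 = 0;  a_4 = 0;  u_2 = (u_1 − 0)/11 = 0
  u_2 = 0;  a_5 = 0;  u_3 = (u_2 − 0)/11 = 0
  u_3 = 0;  a_6 = 0;  u_4 = (u_3 − 0)/11 = 0
Digits: (0, 0, 0, 6, 0, 0, 0).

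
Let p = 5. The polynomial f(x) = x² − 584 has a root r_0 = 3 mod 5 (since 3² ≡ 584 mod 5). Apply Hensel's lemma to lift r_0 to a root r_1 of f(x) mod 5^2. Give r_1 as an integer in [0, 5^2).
r_1 = 3 (mod 25)

Hensel's recurrence: r_{i+1} = r_i − f(r_i)·(f′(r_i))^{-1} mod 5^{i+2}, with f′(x) = 2x. Iterate:
  r_0 = 3 (mod 5)
  r_1 = 3 (mod 25)
Final: r_1 = 3, and one checks f(r_1) ≡ 0 mod 5^2.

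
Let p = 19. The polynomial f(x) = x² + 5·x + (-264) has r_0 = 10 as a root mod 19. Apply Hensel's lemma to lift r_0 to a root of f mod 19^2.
r_1 = 29 (mod 361)

Hensel: r_{i+1} = r_i − f(r_i)·(f′(r_i))^{-1} mod 19^{i+2}, f′(x) = 2x + 5. Iterate:
  r_0 = 10 (mod 19)
  r_1 = 29 (mod 361)
Final: r = 29 satisfies f(r) ≡ 0 mod 19^2.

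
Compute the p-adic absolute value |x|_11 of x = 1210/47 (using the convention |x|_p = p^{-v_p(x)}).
|1210/47|_11 = 1/121

Step 1 — compute v_11(x) by factoring powers of 11 out of the numerator and denominator: v_11(1210/47) = 2. Step 2 — apply |x|_p = p^{-v_p(x)} = 11^{-2} = 1/121.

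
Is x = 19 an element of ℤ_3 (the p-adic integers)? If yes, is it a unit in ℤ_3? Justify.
x ∈ ℤ_3^× (unit); v_3(x) = 0

ℤ_3 = {x ∈ ℚ_3 : v_3(x) ≥ 0} and ℤ_3^× = {x ∈ ℤ_3 : v_3(x) = 0}. Here v_3(19) = v_3(num) − v_3(den) = 0; compare against these criteria.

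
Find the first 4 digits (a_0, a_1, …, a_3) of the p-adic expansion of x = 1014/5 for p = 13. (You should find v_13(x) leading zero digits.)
(a_0, …, a_3) = (0, 0, 9, 2)

v_13(1014/5) = 2, so a_0 = ... = a_1 = 0. Factor out: x = 13^2 · u with u = 6/5 a unit in ℤ_13. Expand u iteratively via a_{v+i} = u_i mod 13, u_{i+1} = (u_i − a_{v+i})/13:
  u_0 = 6/5;  a_2 = 9;  u_1 = (u_0 − 9)/13 = -3/5
  u_1 = -3/5;  a_3 = 2;  u_2 = (u_1 − 2)/13 = -1/5
Digits: (0, 0, 9, 2).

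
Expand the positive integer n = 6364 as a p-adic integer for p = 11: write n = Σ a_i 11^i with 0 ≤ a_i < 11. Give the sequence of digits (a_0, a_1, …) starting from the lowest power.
(a_0, a_1, …) = (6, 6, 8, 4)

Repeated division by 11 gives the digits low-to-high: 6364 = 6 + 6·11^1 + 8·11^2 + 4·11^3. Digit sequence: (6, 6, 8, 4).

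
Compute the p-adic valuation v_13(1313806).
v_13(1313806) = 4

v_13(n) is the largest exponent k such that 13^k divides n. Factor out: 1313806 = 13^4 · 46. (Sign doesn't affect v_p.) So v_13(1313806) = 4.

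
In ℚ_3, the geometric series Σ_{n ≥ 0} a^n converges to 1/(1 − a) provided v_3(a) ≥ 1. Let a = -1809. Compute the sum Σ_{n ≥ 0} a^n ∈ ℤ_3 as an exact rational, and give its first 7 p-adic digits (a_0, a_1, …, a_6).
Σ a^n = 1/(1 − a) = 1/1810;  first 7 digits = (1, 0, 0, 2, 1, 1, 1)

v_3(a) = 3 ≥ 1, so the series converges in ℤ_3 to 1/(1 − a) = 1/(1 − (-1809)) = 1/1810. Expand this rational in ℤ_3: compute digits iteratively via d_i = x_i mod 3, x_{i+1} = (x_i − d_i)/3. The first 7 digits are (1, 0, 0, 2, 1, 1, 1).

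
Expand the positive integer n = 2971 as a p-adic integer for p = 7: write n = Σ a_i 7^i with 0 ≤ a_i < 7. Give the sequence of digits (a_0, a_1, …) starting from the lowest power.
(a_0, a_1, …) = (3, 4, 4, 1, 1)

Repeated division by 7 gives the digits low-to-high: 2971 = 3 + 4·7^1 + 4·7^2 + 1·7^3 + 1·7^4. Digit sequence: (3, 4, 4, 1, 1).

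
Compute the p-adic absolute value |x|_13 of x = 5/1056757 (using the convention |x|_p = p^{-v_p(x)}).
|5/1056757|_13 = 28561

Step 1 — compute v_13(x) by factoring powers of 13 out of the numerator and denominator: v_13(5/1056757) = -4. Step 2 — apply |x|_p = p^{-v_p(x)} = 13^{4} = 28561.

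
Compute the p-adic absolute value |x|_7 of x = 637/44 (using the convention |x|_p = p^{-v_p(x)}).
|637/44|_7 = 1/49

Step 1 — compute v_7(x) by factoring powers of 7 out of the numerator and denominator: v_7(637/44) = 2. Step 2 — apply |x|_p = p^{-v_p(x)} = 7^{-2} = 1/49.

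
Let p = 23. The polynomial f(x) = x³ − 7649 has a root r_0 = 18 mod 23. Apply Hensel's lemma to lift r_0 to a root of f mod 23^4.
r_3 = 189791 (mod 279841)

Hensel: r_{i+1} = r_i − f(r_i)/f′(r_i) mod 23^{i+2}, where f′(x) = 3x². Iterate:
  r_0 = 18 (mod 23)
  r_1 = 409 (mod 529)
  r_2 = 7286 (mod 12167)
  r_3 = 189791 (mod 279841)
Final: r = 189791 with f(r) ≡ 0 mod 23^4.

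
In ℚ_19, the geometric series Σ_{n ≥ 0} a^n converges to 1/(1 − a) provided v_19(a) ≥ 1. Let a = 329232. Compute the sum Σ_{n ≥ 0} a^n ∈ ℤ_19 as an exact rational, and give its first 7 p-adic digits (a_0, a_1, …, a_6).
Σ a^n = 1/(1 − a) = -1/329231;  first 7 digits = (1, 0, 0, 10, 2, 0, 5)

v_19(a) = 3 ≥ 1, so the series converges in ℤ_19 to 1/(1 − a) = 1/(1 − 329232) = -1/329231. Expand this rational in ℤ_19: compute digits iteratively via d_i = x_i mod 19, x_{i+1} = (x_i − d_i)/19. The first 7 digits are (1, 0, 0, 10, 2, 0, 5).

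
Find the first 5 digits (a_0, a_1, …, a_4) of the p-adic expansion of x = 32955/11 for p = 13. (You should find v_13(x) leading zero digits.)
(a_0, …, a_4) = (0, 0, 0, 12, 11)

v_13(32955/11) = 3, so a_0 = ... = a_2 = 0. Factor out: x = 13^3 · u with u = 15/11 a unit in ℤ_13. Expand u iteratively via a_{v+i} = u_i mod 13, u_{i+1} = (u_i − a_{v+i})/13:
  u_0 = 15/11;  a_3 = 12;  u_1 = (u_0 − 12)/13 = -9/11
  u_1 = -9/11;  a_4 = 11;  u_2 = (u_1 − 11)/13 = -10/11
Digits: (0, 0, 0, 12, 11).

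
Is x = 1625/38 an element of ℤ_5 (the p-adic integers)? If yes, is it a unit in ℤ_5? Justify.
x ∈ ℤ_5 but not a unit; v_5(x) = 3 > 0

ℤ_5 = {x ∈ ℚ_5 : v_5(x) ≥ 0} and ℤ_5^× = {x ∈ ℤ_5 : v_5(x) = 0}. Here v_5(1625/38) = v_5(num) − v_5(den) = 3; compare against these criteria.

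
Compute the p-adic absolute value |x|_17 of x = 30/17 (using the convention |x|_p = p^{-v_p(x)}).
|30/17|_17 = 17

Step 1 — compute v_17(x) by factoring powers of 17 out of the numerator and denominator: v_17(30/17) = -1. Step 2 — apply |x|_p = p^{-v_p(x)} = 17^{1} = 17.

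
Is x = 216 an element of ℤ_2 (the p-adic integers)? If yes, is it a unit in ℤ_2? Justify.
x ∈ ℤ_2 but not a unit; v_2(x) = 3 > 0

ℤ_2 = {x ∈ ℚ_2 : v_2(x) ≥ 0} and ℤ_2^× = {x ∈ ℤ_2 : v_2(x) = 0}. Here v_2(216) = v_2(num) − v_2(den) = 3; compare against these criteria.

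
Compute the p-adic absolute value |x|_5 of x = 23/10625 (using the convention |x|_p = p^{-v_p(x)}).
|23/10625|_5 = 625

Step 1 — compute v_5(x) by factoring powers of 5 out of the numerator and denominator: v_5(23/10625) = -4. Step 2 — apply |x|_p = p^{-v_p(x)} = 5^{4} = 625.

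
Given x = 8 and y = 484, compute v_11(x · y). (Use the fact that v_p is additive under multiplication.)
v_11(3872) = 2

v_p(x) = 0 (factor: 8 = 11^0 · 8); v_p(y) = 2 (factor: 484 = 11^2 · 4). Additivity: v_p(xy) = v_p(x) + v_p(y) = 0 + 2 = 2. (Direct check: xy = 3872 = 11^2 · (32).)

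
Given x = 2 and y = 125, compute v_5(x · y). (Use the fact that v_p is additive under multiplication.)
v_5(250) = 3

v_p(x) = 0 (factor: 2 = 5^0 · 2); v_p(y) = 3 (factor: 125 = 5^3 · 1). Additivity: v_p(xy) = v_p(x) + v_p(y) = 0 + 3 = 3. (Direct check: xy = 250 = 5^3 · (2).)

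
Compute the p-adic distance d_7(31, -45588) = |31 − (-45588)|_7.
d_7(31, -45588) = 1/2401

Step 1 — x − y = 31 − (-45588) = 45619. Step 2 — v_7(45619) = 4 (factor: 45619 = (7^4 · 19); the sign does not affect v_p). Step 3 — |x − y|_7 = 7^{-4} = 1/2401.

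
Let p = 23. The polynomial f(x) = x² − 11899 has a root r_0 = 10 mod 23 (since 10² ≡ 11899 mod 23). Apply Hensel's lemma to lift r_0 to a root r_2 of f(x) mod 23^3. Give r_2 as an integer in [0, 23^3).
r_2 = 11947 (mod 12167)

Hensel's recurrence: r_{i+1} = r_i − f(r_i)·(f′(r_i))^{-1} mod 23^{i+2}, with f′(x) = 2x. Iterate:
  r_0 = 10 (mod 23)
  r_1 = 309 (mod 529)
  r_2 = 11947 (mod 12167)
Final: r_2 = 11947, and one checks f(r_2) ≡ 0 mod 23^3.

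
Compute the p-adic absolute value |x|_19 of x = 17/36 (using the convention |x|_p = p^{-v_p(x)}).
|17/36|_19 = 1

Step 1 — compute v_19(x) by factoring powers of 19 out of the numerator and denominator: v_19(17/36) = 0. Step 2 — apply |x|_p = p^{-v_p(x)} = 19^{0} = 1.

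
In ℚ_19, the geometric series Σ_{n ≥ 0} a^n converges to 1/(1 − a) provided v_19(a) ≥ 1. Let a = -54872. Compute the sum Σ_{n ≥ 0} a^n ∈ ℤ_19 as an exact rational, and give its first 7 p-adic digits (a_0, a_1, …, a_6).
Σ a^n = 1/(1 − a) = 1/54873;  first 7 digits = (1, 0, 0, 11, 18, 18, 6)

v_19(a) = 3 ≥ 1, so the series converges in ℤ_19 to 1/(1 − a) = 1/(1 − (-54872)) = 1/54873. Expand this rational in ℤ_19: compute digits iteratively via d_i = x_i mod 19, x_{i+1} = (x_i − d_i)/19. The first 7 digits are (1, 0, 0, 11, 18, 18, 6).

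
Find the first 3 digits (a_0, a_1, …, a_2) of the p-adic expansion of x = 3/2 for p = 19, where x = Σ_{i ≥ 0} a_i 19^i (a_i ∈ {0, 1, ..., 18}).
(a_0, …, a_2) = (11, 9, 9)

v_19(3/2) = 0 (numerator and denominator both coprime to 19), so x ∈ ℤ_19^×. Compute digits iteratively via a_i = x_i mod 19, x_{i+1} = (x_i − a_i)/19, with x_0 = x:
  x_0 = 3/2;  a_0 = 11;  x_1 = (x_0 − 11)/19 = -1/2
  x_1 = -1/2;  a_1 = 9;  x_2 = (x_1 − 9)/19 = -1/2
  x_2 = -1/2;  a_2 = 9;  x_3 = (x_2 − 9)/19 = -1/2
Digits: (11, 9, 9).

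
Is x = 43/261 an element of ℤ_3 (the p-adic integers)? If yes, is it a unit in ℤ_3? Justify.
x ∉ ℤ_3 (v_3(x) = -2 < 0)

ℤ_3 = {x ∈ ℚ_3 : v_3(x) ≥ 0} and ℤ_3^× = {x ∈ ℤ_3 : v_3(x) = 0}. Here v_3(43/261) = v_3(num) − v_3(den) = -2; compare against these criteria.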